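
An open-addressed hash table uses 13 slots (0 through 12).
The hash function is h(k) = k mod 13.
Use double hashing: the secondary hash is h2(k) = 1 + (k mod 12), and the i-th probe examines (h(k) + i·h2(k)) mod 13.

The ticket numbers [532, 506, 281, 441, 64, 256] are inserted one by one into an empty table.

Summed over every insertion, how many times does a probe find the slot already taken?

532: h=12 => slot 12
506: h=12, h2=3, probe 12,2 => slot 2
281: h=8 => slot 8
441: h=12, h2=10, probe 12,9 => slot 9
64: h=12, h2=5, probe 12,4 => slot 4
256: h=9, h2=5, probe 9,1 => slot 1
Table: [_, 256, 506, _, 64, _, _, _, 281, 441, _, _, 532]

4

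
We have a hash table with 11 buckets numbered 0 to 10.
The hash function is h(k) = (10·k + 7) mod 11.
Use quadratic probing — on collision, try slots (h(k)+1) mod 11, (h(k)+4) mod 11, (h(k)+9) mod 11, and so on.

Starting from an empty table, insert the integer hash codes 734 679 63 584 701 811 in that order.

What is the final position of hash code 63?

3

734: h=10 => slot 10
679: h=10, probe 10,0 => slot 0
63: h=10, probe 10,0,3 => slot 3
584: h=6 => slot 6
701: h=10, probe 10,0,3,8 => slot 8
811: h=10, probe 10,0,3,8,4 => slot 4
Table: [679, -, -, 63, 811, -, 584, -, 701, -, 734]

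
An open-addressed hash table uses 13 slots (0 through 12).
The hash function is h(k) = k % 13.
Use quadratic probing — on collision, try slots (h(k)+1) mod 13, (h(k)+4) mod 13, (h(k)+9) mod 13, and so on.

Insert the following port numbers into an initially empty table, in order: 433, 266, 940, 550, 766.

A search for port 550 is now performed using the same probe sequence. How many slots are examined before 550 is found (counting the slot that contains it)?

433: h=4 → slot 4
266: h=6 → slot 6
940: h=4, probe 4,5 → slot 5
550: h=4, probe 4,5,8 → slot 8
766: h=12 → slot 12
Table: [—, —, —, —, 433, 940, 266, —, 550, —, —, —, 766]
Lookup 550: h=4, probe 4,5,8 → found at 8.

3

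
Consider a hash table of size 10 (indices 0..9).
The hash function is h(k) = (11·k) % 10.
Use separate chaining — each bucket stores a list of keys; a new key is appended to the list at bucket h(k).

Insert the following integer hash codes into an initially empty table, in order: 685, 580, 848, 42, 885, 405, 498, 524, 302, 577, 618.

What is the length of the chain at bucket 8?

685 → bucket 5
580 → bucket 0
848 → bucket 8
42 → bucket 2
885 → bucket 5 (collision)
405 → bucket 5 (collision)
498 → bucket 8 (collision)
524 → bucket 4
302 → bucket 2 (collision)
577 → bucket 7
618 → bucket 8 (collision)
Final buckets:
0: 580
1: .
2: 42 -> 302
3: .
4: 524
5: 685 -> 885 -> 405
6: .
7: 577
8: 848 -> 498 -> 618
9: .

3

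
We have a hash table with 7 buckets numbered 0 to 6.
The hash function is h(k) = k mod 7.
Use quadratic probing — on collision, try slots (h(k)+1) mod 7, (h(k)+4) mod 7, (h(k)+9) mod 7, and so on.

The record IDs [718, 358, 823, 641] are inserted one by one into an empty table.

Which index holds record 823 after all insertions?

718 hashes to 4; slot 4 is free -> place at 4.
358 hashes to 1; slot 1 is free -> place at 1.
823 hashes to 4; 4 taken -> place at 5.
641 hashes to 4; 4,5,1 taken -> place at 6.
Table: [—, 358, —, —, 718, 823, 641]

5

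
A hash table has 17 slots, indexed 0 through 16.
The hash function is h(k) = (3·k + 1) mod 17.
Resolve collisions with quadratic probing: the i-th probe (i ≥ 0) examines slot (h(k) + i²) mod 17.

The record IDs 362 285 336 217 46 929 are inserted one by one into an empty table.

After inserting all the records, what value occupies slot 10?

362 hashes to 16; slot 16 is free -> place at 16.
285 hashes to 6; slot 6 is free -> place at 6.
336 hashes to 6; 6 taken -> place at 7.
217 hashes to 6; 6,7 taken -> place at 10.
46 hashes to 3; slot 3 is free -> place at 3.
929 hashes to 0; slot 0 is free -> place at 0.
Table: [929, ∅, ∅, 46, ∅, ∅, 285, 336, ∅, ∅, 217, ∅, ∅, ∅, ∅, ∅, 362]

217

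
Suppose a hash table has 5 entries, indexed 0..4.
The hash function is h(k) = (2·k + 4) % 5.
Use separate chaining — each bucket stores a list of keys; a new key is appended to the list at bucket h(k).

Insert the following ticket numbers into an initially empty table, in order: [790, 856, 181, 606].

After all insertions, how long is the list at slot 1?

3

790 → bucket 4
856 → bucket 1
181 → bucket 1 (collision)
606 → bucket 1 (collision)
Final buckets:
0: -
1: 856 -> 181 -> 606
2: -
3: -
4: 790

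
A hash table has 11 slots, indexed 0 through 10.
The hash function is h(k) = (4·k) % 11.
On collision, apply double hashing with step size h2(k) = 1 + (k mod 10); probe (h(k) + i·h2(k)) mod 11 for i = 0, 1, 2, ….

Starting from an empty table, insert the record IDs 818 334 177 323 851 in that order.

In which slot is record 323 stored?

9

818 hashes to 5; slot 5 is free -> place at 5.
334 hashes to 5, h2=5; 5 taken -> place at 10.
177 hashes to 4; slot 4 is free -> place at 4.
323 hashes to 5, h2=4; 5 taken -> place at 9.
851 hashes to 5, h2=2; 5 taken -> place at 7.
Table: [∅, ∅, ∅, ∅, 177, 818, ∅, 851, ∅, 323, 334]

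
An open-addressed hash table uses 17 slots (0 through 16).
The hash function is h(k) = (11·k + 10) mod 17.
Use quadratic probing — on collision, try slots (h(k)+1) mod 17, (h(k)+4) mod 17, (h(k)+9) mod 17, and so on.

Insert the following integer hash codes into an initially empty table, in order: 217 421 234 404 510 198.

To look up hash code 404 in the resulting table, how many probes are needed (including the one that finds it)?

Insert 217: h=0, slot 0 empty => index 0.
Insert 421: h=0, slot 0 occupied => index 1.
Insert 234: h=0, slots 0,1 occupied => index 4.
Insert 404: h=0, slots 0,1,4 occupied => index 9.
Insert 510: h=10, slot 10 empty => index 10.
Insert 198: h=12, slot 12 empty => index 12.
Table: [217, 421, ∅, ∅, 234, ∅, ∅, ∅, ∅, 404, 510, ∅, 198, ∅, ∅, ∅, ∅]
Lookup 404: h=0, probe 0,1,4,9 → found at 9.

4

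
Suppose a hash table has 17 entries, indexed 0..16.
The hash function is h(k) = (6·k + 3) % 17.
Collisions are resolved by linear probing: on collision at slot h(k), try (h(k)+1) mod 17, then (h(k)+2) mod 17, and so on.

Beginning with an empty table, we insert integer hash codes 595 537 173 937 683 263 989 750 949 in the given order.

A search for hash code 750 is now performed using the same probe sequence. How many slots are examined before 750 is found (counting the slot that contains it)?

2

595 hashes to 3; slot 3 is free => place at 3.
537 hashes to 12; slot 12 is free => place at 12.
173 hashes to 4; slot 4 is free => place at 4.
937 hashes to 15; slot 15 is free => place at 15.
683 hashes to 4; 4 taken => place at 5.
263 hashes to 0; slot 0 is free => place at 0.
989 hashes to 4; 4,5 taken => place at 6.
750 hashes to 15; 15 taken => place at 16.
949 hashes to 2; slot 2 is free => place at 2.
Table: [263, ., 949, 595, 173, 683, 989, ., ., ., ., ., 537, ., ., 937, 750]
Lookup 750: h=15, probe 15,16 → found at 16.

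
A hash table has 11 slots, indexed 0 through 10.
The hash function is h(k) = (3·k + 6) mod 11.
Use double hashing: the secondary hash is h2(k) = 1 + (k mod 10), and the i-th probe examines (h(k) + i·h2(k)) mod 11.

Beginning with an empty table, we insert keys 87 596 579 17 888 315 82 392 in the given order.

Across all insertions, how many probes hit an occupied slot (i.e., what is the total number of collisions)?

87 hashes to 3; slot 3 is free -> place at 3.
596 hashes to 1; slot 1 is free -> place at 1.
579 hashes to 5; slot 5 is free -> place at 5.
17 hashes to 2; slot 2 is free -> place at 2.
888 hashes to 8; slot 8 is free -> place at 8.
315 hashes to 5, h2=6; 5 taken -> place at 0.
82 hashes to 10; slot 10 is free -> place at 10.
392 hashes to 5, h2=3; 5,8,0,3 taken -> place at 6.
Table: [315, 596, 17, 87, —, 579, 392, —, 888, —, 82]

5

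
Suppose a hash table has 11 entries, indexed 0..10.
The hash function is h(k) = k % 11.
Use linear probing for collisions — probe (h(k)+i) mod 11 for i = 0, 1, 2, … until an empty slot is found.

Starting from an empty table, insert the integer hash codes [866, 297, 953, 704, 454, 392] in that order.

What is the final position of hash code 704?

866 hashes to 8; slot 8 is free → place at 8.
297 hashes to 0; slot 0 is free → place at 0.
953 hashes to 7; slot 7 is free → place at 7.
704 hashes to 0; 0 taken → place at 1.
454 hashes to 3; slot 3 is free → place at 3.
392 hashes to 7; 7,8 taken → place at 9.
Table: [297, 704, -, 454, -, -, -, 953, 866, 392, -]

1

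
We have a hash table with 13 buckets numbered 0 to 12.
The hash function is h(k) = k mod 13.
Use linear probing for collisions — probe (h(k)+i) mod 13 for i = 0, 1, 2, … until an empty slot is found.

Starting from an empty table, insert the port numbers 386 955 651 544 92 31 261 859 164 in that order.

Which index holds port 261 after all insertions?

386: h=9 → slot 9
955: h=6 → slot 6
651: h=1 → slot 1
544: h=11 → slot 11
92: h=1, probe 1,2 → slot 2
31: h=5 → slot 5
261: h=1, probe 1,2,3 → slot 3
859: h=1, probe 1,2,3,4 → slot 4
164: h=8 → slot 8
Table: [∅, 651, 92, 261, 859, 31, 955, ∅, 164, 386, ∅, 544, ∅]

3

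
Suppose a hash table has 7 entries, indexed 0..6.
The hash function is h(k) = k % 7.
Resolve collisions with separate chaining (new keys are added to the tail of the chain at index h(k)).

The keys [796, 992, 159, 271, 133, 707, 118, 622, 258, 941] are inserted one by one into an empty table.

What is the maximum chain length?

Insert 796: h=5, bucket 5 empty → new chain.
Insert 992: h=5, bucket 5 nonempty → append to chain.
Insert 159: h=5, bucket 5 nonempty → append to chain.
Insert 271: h=5, bucket 5 nonempty → append to chain.
Insert 133: h=0, bucket 0 empty → new chain.
Insert 707: h=0, bucket 0 nonempty → append to chain.
Insert 118: h=6, bucket 6 empty → new chain.
Insert 622: h=6, bucket 6 nonempty → append to chain.
Insert 258: h=6, bucket 6 nonempty → append to chain.
Insert 941: h=3, bucket 3 empty → new chain.
Final buckets:
0: 133 -> 707
1: _
2: _
3: 941
4: _
5: 796 -> 992 -> 159 -> 271
6: 118 -> 622 -> 258

4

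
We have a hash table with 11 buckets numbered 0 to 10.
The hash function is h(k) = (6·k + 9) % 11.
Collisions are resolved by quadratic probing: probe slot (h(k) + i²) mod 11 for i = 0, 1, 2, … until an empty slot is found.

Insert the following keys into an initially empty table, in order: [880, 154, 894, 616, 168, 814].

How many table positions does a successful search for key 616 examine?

3

880: h=9 -> slot 9
154: h=9, probe 9,10 -> slot 10
894: h=5 -> slot 5
616: h=9, probe 9,10,2 -> slot 2
168: h=5, probe 5,6 -> slot 6
814: h=9, probe 9,10,2,7 -> slot 7
Table: [—, —, 616, —, —, 894, 168, 814, —, 880, 154]
Lookup 616: h=9, probe 9,10,2 → found at 2.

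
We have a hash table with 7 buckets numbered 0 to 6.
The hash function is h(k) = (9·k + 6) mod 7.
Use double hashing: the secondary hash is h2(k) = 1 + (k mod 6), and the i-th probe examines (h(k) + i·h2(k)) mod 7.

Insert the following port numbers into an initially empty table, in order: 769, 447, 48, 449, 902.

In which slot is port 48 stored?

769: h=4 => slot 4
447: h=4, h2=4, probe 4,1 => slot 1
48: h=4, h2=1, probe 4,5 => slot 5
449: h=1, h2=6, probe 1,0 => slot 0
902: h=4, h2=3, probe 4,0,3 => slot 3
Table: [449, 447, —, 902, 769, 48, —]

5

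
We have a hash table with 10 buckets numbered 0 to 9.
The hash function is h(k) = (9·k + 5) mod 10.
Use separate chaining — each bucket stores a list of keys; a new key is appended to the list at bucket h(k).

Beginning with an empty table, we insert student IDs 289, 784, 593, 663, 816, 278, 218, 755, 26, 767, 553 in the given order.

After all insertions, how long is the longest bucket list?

3

289 → bucket 6
784 → bucket 1
593 → bucket 2
663 → bucket 2 (collision)
816 → bucket 9
278 → bucket 7
218 → bucket 7 (collision)
755 → bucket 0
26 → bucket 9 (collision)
767 → bucket 8
553 → bucket 2 (collision)
Final buckets:
0: 755
1: 784
2: 593 -> 663 -> 553
3: _
4: _
5: _
6: 289
7: 278 -> 218
8: 767
9: 816 -> 26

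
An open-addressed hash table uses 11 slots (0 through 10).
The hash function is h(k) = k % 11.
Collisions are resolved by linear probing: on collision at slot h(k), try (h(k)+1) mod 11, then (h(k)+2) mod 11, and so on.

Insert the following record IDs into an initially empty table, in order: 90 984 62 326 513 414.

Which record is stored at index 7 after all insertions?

Insert 90: h=2, slot 2 empty → index 2.
Insert 984: h=5, slot 5 empty → index 5.
Insert 62: h=7, slot 7 empty → index 7.
Insert 326: h=7, slot 7 occupied → index 8.
Insert 513: h=7, slots 7,8 occupied → index 9.
Insert 414: h=7, slots 7,8,9 occupied → index 10.
Table: [∅, ∅, 90, ∅, ∅, 984, ∅, 62, 326, 513, 414]

62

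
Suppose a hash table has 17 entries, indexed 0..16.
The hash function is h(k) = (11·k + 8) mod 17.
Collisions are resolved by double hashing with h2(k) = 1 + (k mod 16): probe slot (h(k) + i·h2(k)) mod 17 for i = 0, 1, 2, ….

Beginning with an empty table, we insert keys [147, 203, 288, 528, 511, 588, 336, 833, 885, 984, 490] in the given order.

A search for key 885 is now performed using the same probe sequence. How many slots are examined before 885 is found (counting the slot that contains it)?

4

Insert 147: h=10, slot 10 empty => index 10.
Insert 203: h=14, slot 14 empty => index 14.
Insert 288: h=14, h2=1, slot 14 occupied => index 15.
Insert 528: h=2, slot 2 empty => index 2.
Insert 511: h=2, h2=16, slot 2 occupied => index 1.
Insert 588: h=16, slot 16 empty => index 16.
Insert 336: h=15, h2=1, slots 15,16 occupied => index 0.
Insert 833: h=8, slot 8 empty => index 8.
Insert 885: h=2, h2=6, slots 2,8,14 occupied => index 3.
Insert 984: h=3, h2=9, slot 3 occupied => index 12.
Insert 490: h=9, slot 9 empty => index 9.
Table: [336, 511, 528, 885, _, _, _, _, 833, 490, 147, _, 984, _, 203, 288, 588]
Lookup 885: h=2, h2=6, probe 2,8,14,3 → found at 3.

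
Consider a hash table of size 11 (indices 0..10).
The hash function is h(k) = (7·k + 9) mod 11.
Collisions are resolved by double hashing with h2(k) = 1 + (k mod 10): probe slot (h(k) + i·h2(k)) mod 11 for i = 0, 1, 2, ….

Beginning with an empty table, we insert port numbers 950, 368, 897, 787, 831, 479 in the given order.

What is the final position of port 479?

Insert 950: h=4, slot 4 empty → index 4.
Insert 368: h=0, slot 0 empty → index 0.
Insert 897: h=7, slot 7 empty → index 7.
Insert 787: h=7, h2=8, slots 7,4 occupied → index 1.
Insert 831: h=7, h2=2, slot 7 occupied → index 9.
Insert 479: h=7, h2=10, slot 7 occupied → index 6.
Table: [368, 787, _, _, 950, _, 479, 897, _, 831, _]

6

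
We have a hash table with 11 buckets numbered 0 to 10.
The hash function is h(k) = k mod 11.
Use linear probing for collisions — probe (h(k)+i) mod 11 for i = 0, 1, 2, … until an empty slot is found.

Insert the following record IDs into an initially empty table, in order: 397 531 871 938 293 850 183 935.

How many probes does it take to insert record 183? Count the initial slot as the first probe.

Insert 397: h=1, slot 1 empty => index 1.
Insert 531: h=3, slot 3 empty => index 3.
Insert 871: h=2, slot 2 empty => index 2.
Insert 938: h=3, slot 3 occupied => index 4.
Insert 293: h=7, slot 7 empty => index 7.
Insert 850: h=3, slots 3,4 occupied => index 5.
Insert 183: h=7, slot 7 occupied => index 8.
Insert 935: h=0, slot 0 empty => index 0.
Table: [935, 397, 871, 531, 938, 850, -, 293, 183, -, -]

2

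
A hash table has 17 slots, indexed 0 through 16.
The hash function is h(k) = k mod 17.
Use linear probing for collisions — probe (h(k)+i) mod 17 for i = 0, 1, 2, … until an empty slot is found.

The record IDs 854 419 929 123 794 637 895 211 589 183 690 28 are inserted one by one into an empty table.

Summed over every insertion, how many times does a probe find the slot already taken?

19

Insert 854: h=4, slot 4 empty → index 4.
Insert 419: h=11, slot 11 empty → index 11.
Insert 929: h=11, slot 11 occupied → index 12.
Insert 123: h=4, slot 4 occupied → index 5.
Insert 794: h=12, slot 12 occupied → index 13.
Insert 637: h=8, slot 8 empty → index 8.
Insert 895: h=11, slots 11,12,13 occupied → index 14.
Insert 211: h=7, slot 7 empty → index 7.
Insert 589: h=11, slots 11,12,13,14 occupied → index 15.
Insert 183: h=13, slots 13,14,15 occupied → index 16.
Insert 690: h=10, slot 10 empty → index 10.
Insert 28: h=11, slots 11,12,13,14,15,16 occupied → index 0.
Table: [28, _, _, _, 854, 123, _, 211, 637, _, 690, 419, 929, 794, 895, 589, 183]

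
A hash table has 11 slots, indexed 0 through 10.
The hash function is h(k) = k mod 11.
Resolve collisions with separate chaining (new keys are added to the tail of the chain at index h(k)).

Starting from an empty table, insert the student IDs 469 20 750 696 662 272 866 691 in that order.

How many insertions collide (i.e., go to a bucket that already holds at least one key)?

3

Insert 469: h=7, bucket 7 empty → new chain.
Insert 20: h=9, bucket 9 empty → new chain.
Insert 750: h=2, bucket 2 empty → new chain.
Insert 696: h=3, bucket 3 empty → new chain.
Insert 662: h=2, bucket 2 nonempty → append to chain.
Insert 272: h=8, bucket 8 empty → new chain.
Insert 866: h=8, bucket 8 nonempty → append to chain.
Insert 691: h=9, bucket 9 nonempty → append to chain.
Final buckets:
0: _
1: _
2: 750 -> 662
3: 696
4: _
5: _
6: _
7: 469
8: 272 -> 866
9: 20 -> 691
10: _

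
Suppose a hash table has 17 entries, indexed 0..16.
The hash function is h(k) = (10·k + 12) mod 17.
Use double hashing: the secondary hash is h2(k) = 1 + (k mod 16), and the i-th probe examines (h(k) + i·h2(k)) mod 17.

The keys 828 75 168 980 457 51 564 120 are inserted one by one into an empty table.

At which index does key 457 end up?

828 hashes to 13; slot 13 is free → place at 13.
75 hashes to 14; slot 14 is free → place at 14.
168 hashes to 9; slot 9 is free → place at 9.
980 hashes to 3; slot 3 is free → place at 3.
457 hashes to 9, h2=10; 9 taken → place at 2.
51 hashes to 12; slot 12 is free → place at 12.
564 hashes to 8; slot 8 is free → place at 8.
120 hashes to 5; slot 5 is free → place at 5.
Table: [—, —, 457, 980, —, 120, —, —, 564, 168, —, —, 51, 828, 75, —, —]

2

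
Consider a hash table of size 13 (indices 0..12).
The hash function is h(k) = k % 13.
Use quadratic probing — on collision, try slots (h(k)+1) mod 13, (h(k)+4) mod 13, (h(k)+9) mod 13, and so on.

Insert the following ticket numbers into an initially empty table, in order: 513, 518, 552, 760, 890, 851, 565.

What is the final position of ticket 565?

513 hashes to 6; slot 6 is free -> place at 6.
518 hashes to 11; slot 11 is free -> place at 11.
552 hashes to 6; 6 taken -> place at 7.
760 hashes to 6; 6,7 taken -> place at 10.
890 hashes to 6; 6,7,10 taken -> place at 2.
851 hashes to 6; 6,7,10,2 taken -> place at 9.
565 hashes to 6; 6,7,10,2,9 taken -> place at 5.
Table: [∅, ∅, 890, ∅, ∅, 565, 513, 552, ∅, 851, 760, 518, ∅]

5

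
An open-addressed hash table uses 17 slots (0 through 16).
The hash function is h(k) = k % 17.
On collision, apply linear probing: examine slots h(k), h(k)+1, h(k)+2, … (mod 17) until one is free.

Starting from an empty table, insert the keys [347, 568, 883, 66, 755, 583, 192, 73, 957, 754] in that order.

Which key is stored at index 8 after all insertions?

568

Insert 347: h=7, slot 7 empty => index 7.
Insert 568: h=7, slot 7 occupied => index 8.
Insert 883: h=16, slot 16 empty => index 16.
Insert 66: h=15, slot 15 empty => index 15.
Insert 755: h=7, slots 7,8 occupied => index 9.
Insert 583: h=5, slot 5 empty => index 5.
Insert 192: h=5, slot 5 occupied => index 6.
Insert 73: h=5, slots 5,6,7,8,9 occupied => index 10.
Insert 957: h=5, slots 5,6,7,8,9,10 occupied => index 11.
Insert 754: h=6, slots 6,7,8,9,10,11 occupied => index 12.
Table: [∅, ∅, ∅, ∅, ∅, 583, 192, 347, 568, 755, 73, 957, 754, ∅, ∅, 66, 883]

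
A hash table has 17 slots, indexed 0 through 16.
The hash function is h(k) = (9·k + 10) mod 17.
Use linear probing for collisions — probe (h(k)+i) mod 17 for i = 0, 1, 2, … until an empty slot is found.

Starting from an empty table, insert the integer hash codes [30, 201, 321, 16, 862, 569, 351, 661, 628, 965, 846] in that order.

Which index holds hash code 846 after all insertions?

30: h=8 => slot 8
201: h=0 => slot 0
321: h=9 => slot 9
16: h=1 => slot 1
862: h=16 => slot 16
569: h=14 => slot 14
351: h=7 => slot 7
661: h=9, probe 9,10 => slot 10
628: h=1, probe 1,2 => slot 2
965: h=8, probe 8,9,10,11 => slot 11
846: h=8, probe 8,9,10,11,12 => slot 12
Table: [201, 16, 628, ∅, ∅, ∅, ∅, 351, 30, 321, 661, 965, 846, ∅, 569, ∅, 862]

12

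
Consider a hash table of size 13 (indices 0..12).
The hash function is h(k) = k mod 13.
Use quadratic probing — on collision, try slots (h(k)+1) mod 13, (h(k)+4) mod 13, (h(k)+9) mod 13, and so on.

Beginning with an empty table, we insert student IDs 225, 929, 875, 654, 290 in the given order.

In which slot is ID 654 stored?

225 hashes to 4; slot 4 is free => place at 4.
929 hashes to 6; slot 6 is free => place at 6.
875 hashes to 4; 4 taken => place at 5.
654 hashes to 4; 4,5 taken => place at 8.
290 hashes to 4; 4,5,8 taken => place at 0.
Table: [290, _, _, _, 225, 875, 929, _, 654, _, _, _, _]

8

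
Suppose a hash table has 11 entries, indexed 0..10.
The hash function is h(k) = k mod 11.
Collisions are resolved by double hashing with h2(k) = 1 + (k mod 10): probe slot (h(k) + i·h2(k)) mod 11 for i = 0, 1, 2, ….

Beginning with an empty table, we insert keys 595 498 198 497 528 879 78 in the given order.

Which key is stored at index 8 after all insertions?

78

595: h=1 -> slot 1
498: h=3 -> slot 3
198: h=0 -> slot 0
497: h=2 -> slot 2
528: h=0, h2=9, probe 0,9 -> slot 9
879: h=10 -> slot 10
78: h=1, h2=9, probe 1,10,8 -> slot 8
Table: [198, 595, 497, 498, -, -, -, -, 78, 528, 879]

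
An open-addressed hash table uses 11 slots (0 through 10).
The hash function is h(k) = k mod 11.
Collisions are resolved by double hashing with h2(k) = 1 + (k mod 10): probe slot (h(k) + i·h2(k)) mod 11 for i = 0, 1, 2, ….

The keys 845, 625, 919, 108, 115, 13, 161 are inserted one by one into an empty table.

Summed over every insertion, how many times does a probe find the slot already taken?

4

845 hashes to 9; slot 9 is free -> place at 9.
625 hashes to 9, h2=6; 9 taken -> place at 4.
919 hashes to 6; slot 6 is free -> place at 6.
108 hashes to 9, h2=9; 9 taken -> place at 7.
115 hashes to 5; slot 5 is free -> place at 5.
13 hashes to 2; slot 2 is free -> place at 2.
161 hashes to 7, h2=2; 7,9 taken -> place at 0.
Table: [161, _, 13, _, 625, 115, 919, 108, _, 845, _]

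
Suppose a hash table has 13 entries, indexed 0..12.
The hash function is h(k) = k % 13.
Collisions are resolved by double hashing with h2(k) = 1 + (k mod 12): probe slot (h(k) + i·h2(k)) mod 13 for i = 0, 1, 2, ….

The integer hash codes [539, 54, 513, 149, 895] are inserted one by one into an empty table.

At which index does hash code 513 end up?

3

Insert 539: h=6, slot 6 empty -> index 6.
Insert 54: h=2, slot 2 empty -> index 2.
Insert 513: h=6, h2=10, slot 6 occupied -> index 3.
Insert 149: h=6, h2=6, slot 6 occupied -> index 12.
Insert 895: h=11, slot 11 empty -> index 11.
Table: [∅, ∅, 54, 513, ∅, ∅, 539, ∅, ∅, ∅, ∅, 895, 149]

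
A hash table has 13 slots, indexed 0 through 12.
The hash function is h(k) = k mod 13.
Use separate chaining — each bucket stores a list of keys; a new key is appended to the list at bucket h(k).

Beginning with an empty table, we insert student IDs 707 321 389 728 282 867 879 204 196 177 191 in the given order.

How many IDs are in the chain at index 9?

5

707 → bucket 5
321 → bucket 9
389 → bucket 12
728 → bucket 0
282 → bucket 9 (collision)
867 → bucket 9 (collision)
879 → bucket 8
204 → bucket 9 (collision)
196 → bucket 1
177 → bucket 8 (collision)
191 → bucket 9 (collision)
Final buckets:
0: 728
1: 196
2: —
3: —
4: —
5: 707
6: —
7: —
8: 879 -> 177
9: 321 -> 282 -> 867 -> 204 -> 191
10: —
11: —
12: 389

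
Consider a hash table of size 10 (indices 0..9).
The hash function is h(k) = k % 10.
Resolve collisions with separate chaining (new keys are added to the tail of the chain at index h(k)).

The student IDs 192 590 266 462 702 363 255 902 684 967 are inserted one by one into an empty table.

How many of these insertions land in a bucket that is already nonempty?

Insert 192: h=2, bucket 2 empty → new chain.
Insert 590: h=0, bucket 0 empty → new chain.
Insert 266: h=6, bucket 6 empty → new chain.
Insert 462: h=2, bucket 2 nonempty → append to chain.
Insert 702: h=2, bucket 2 nonempty → append to chain.
Insert 363: h=3, bucket 3 empty → new chain.
Insert 255: h=5, bucket 5 empty → new chain.
Insert 902: h=2, bucket 2 nonempty → append to chain.
Insert 684: h=4, bucket 4 empty → new chain.
Insert 967: h=7, bucket 7 empty → new chain.
Final buckets:
0: 590
1: -
2: 192 -> 462 -> 702 -> 902
3: 363
4: 684
5: 255
6: 266
7: 967
8: -
9: -

3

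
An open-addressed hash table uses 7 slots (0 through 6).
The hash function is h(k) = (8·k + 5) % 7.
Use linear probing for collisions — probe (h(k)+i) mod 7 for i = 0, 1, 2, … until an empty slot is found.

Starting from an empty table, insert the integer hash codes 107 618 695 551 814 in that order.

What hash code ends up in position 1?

618

107 hashes to 0; slot 0 is free => place at 0.
618 hashes to 0; 0 taken => place at 1.
695 hashes to 0; 0,1 taken => place at 2.
551 hashes to 3; slot 3 is free => place at 3.
814 hashes to 0; 0,1,2,3 taken => place at 4.
Table: [107, 618, 695, 551, 814, ., .]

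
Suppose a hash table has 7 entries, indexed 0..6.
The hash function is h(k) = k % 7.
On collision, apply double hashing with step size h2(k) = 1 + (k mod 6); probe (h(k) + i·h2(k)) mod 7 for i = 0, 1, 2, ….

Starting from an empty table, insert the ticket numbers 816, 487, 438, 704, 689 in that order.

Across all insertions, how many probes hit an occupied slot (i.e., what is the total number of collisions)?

Insert 816: h=4, slot 4 empty → index 4.
Insert 487: h=4, h2=2, slot 4 occupied → index 6.
Insert 438: h=4, h2=1, slot 4 occupied → index 5.
Insert 704: h=4, h2=3, slot 4 occupied → index 0.
Insert 689: h=3, slot 3 empty → index 3.
Table: [704, —, —, 689, 816, 438, 487]

3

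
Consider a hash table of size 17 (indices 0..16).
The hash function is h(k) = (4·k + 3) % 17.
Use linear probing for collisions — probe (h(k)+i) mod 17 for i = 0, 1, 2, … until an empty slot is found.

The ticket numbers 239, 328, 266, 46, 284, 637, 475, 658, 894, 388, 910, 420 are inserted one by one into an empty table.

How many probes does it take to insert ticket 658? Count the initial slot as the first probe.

239: h=7 => slot 7
328: h=6 => slot 6
266: h=13 => slot 13
46: h=0 => slot 0
284: h=0, probe 0,1 => slot 1
637: h=1, probe 1,2 => slot 2
475: h=16 => slot 16
658: h=0, probe 0,1,2,3 => slot 3
894: h=9 => slot 9
388: h=8 => slot 8
910: h=5 => slot 5
420: h=0, probe 0,1,2,3,4 => slot 4
Table: [46, 284, 637, 658, 420, 910, 328, 239, 388, 894, ∅, ∅, ∅, 266, ∅, ∅, 475]

4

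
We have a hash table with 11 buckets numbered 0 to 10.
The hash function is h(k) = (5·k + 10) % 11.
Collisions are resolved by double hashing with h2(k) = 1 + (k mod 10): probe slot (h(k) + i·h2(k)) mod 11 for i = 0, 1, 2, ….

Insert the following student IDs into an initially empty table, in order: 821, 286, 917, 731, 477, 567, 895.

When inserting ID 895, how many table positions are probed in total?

2

Insert 821: h=1, slot 1 empty → index 1.
Insert 286: h=10, slot 10 empty → index 10.
Insert 917: h=8, slot 8 empty → index 8.
Insert 731: h=2, slot 2 empty → index 2.
Insert 477: h=8, h2=8, slot 8 occupied → index 5.
Insert 567: h=7, slot 7 empty → index 7.
Insert 895: h=8, h2=6, slot 8 occupied → index 3.
Table: [_, 821, 731, 895, _, 477, _, 567, 917, _, 286]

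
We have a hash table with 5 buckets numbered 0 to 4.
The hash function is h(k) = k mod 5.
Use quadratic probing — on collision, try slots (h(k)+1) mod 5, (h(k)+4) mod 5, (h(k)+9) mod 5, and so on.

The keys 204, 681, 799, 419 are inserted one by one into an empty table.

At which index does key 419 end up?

3

Insert 204: h=4, slot 4 empty → index 4.
Insert 681: h=1, slot 1 empty → index 1.
Insert 799: h=4, slot 4 occupied → index 0.
Insert 419: h=4, slots 4,0 occupied → index 3.
Table: [799, 681, —, 419, 204]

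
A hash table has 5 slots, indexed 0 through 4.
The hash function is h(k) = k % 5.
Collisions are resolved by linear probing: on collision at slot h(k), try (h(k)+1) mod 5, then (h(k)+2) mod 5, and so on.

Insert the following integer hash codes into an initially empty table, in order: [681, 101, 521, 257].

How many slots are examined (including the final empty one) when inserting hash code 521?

681: h=1 -> slot 1
101: h=1, probe 1,2 -> slot 2
521: h=1, probe 1,2,3 -> slot 3
257: h=2, probe 2,3,4 -> slot 4
Table: [∅, 681, 101, 521, 257]

3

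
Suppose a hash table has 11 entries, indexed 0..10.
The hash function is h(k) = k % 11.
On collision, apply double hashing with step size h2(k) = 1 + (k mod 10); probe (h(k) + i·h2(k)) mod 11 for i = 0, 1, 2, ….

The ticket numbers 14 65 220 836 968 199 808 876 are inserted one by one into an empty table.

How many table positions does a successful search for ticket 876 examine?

14: h=3 -> slot 3
65: h=10 -> slot 10
220: h=0 -> slot 0
836: h=0, h2=7, probe 0,7 -> slot 7
968: h=0, h2=9, probe 0,9 -> slot 9
199: h=1 -> slot 1
808: h=5 -> slot 5
876: h=7, h2=7, probe 7,3,10,6 -> slot 6
Table: [220, 199, —, 14, —, 808, 876, 836, —, 968, 65]
Lookup 876: h=7, h2=7, probe 7,3,10,6 → found at 6.

4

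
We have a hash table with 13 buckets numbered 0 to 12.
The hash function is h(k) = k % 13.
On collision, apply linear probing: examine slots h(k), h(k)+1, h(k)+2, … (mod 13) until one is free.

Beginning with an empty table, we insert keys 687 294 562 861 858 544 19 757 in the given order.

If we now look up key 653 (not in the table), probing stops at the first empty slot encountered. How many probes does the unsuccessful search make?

687 hashes to 11; slot 11 is free → place at 11.
294 hashes to 8; slot 8 is free → place at 8.
562 hashes to 3; slot 3 is free → place at 3.
861 hashes to 3; 3 taken → place at 4.
858 hashes to 0; slot 0 is free → place at 0.
544 hashes to 11; 11 taken → place at 12.
19 hashes to 6; slot 6 is free → place at 6.
757 hashes to 3; 3,4 taken → place at 5.
Table: [858, ∅, ∅, 562, 861, 757, 19, ∅, 294, ∅, ∅, 687, 544]
Lookup 653: h=3, probe 3,4,5,6,7 → slot 7 empty, not found.

5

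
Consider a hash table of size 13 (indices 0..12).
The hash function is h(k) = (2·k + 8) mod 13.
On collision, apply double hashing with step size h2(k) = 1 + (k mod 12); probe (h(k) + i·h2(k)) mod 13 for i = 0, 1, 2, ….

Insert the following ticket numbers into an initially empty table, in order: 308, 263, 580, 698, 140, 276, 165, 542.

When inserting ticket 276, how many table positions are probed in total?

4

Insert 308: h=0, slot 0 empty → index 0.
Insert 263: h=1, slot 1 empty → index 1.
Insert 580: h=11, slot 11 empty → index 11.
Insert 698: h=0, h2=3, slot 0 occupied → index 3.
Insert 140: h=2, slot 2 empty → index 2.
Insert 276: h=1, h2=1, slots 1,2,3 occupied → index 4.
Insert 165: h=0, h2=10, slot 0 occupied → index 10.
Insert 542: h=0, h2=3, slots 0,3 occupied → index 6.
Table: [308, 263, 140, 698, 276, ∅, 542, ∅, ∅, ∅, 165, 580, ∅]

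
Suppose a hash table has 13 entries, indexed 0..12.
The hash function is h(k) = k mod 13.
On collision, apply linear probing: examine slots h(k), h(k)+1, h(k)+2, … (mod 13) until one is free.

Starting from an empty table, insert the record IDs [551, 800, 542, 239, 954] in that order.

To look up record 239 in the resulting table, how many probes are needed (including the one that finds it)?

551: h=5 => slot 5
800: h=7 => slot 7
542: h=9 => slot 9
239: h=5, probe 5,6 => slot 6
954: h=5, probe 5,6,7,8 => slot 8
Table: [_, _, _, _, _, 551, 239, 800, 954, 542, _, _, _]
Lookup 239: h=5, probe 5,6 → found at 6.

2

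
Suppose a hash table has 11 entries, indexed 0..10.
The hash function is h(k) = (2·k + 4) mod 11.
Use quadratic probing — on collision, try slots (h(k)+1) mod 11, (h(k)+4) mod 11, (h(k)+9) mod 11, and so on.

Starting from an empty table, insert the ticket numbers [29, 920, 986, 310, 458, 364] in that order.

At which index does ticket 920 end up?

8

29: h=7 => slot 7
920: h=7, probe 7,8 => slot 8
986: h=7, probe 7,8,0 => slot 0
310: h=8, probe 8,9 => slot 9
458: h=7, probe 7,8,0,5 => slot 5
364: h=6 => slot 6
Table: [986, —, —, —, —, 458, 364, 29, 920, 310, —]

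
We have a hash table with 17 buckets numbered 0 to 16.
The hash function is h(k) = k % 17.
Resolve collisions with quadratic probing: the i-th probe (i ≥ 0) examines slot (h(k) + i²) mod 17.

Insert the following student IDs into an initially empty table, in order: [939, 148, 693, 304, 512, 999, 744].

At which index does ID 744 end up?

0

939: h=4 => slot 4
148: h=12 => slot 12
693: h=13 => slot 13
304: h=15 => slot 15
512: h=2 => slot 2
999: h=13, probe 13,14 => slot 14
744: h=13, probe 13,14,0 => slot 0
Table: [744, -, 512, -, 939, -, -, -, -, -, -, -, 148, 693, 999, 304, -]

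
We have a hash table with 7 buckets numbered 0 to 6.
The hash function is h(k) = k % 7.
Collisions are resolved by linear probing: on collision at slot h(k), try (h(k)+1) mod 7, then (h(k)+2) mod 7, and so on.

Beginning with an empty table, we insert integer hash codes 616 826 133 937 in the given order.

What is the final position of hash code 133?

Insert 616: h=0, slot 0 empty → index 0.
Insert 826: h=0, slot 0 occupied → index 1.
Insert 133: h=0, slots 0,1 occupied → index 2.
Insert 937: h=6, slot 6 empty → index 6.
Table: [616, 826, 133, -, -, -, 937]

2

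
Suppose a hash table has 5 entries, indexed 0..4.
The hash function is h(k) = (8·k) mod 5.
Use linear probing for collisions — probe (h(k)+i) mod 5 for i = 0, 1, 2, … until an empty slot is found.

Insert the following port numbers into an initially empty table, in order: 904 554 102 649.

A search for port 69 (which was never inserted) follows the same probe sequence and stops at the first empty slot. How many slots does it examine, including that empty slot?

904 hashes to 2; slot 2 is free → place at 2.
554 hashes to 2; 2 taken → place at 3.
102 hashes to 1; slot 1 is free → place at 1.
649 hashes to 2; 2,3 taken → place at 4.
Table: [—, 102, 904, 554, 649]
Lookup 69: h=2, probe 2,3,4,0 → slot 0 empty, not found.

4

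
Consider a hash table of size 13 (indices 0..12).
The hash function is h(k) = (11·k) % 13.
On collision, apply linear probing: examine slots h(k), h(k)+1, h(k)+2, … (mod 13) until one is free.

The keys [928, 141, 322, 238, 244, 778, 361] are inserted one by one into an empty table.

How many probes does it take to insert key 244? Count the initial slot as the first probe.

Insert 928: h=3, slot 3 empty → index 3.
Insert 141: h=4, slot 4 empty → index 4.
Insert 322: h=6, slot 6 empty → index 6.
Insert 238: h=5, slot 5 empty → index 5.
Insert 244: h=6, slot 6 occupied → index 7.
Insert 778: h=4, slots 4,5,6,7 occupied → index 8.
Insert 361: h=6, slots 6,7,8 occupied → index 9.
Table: [—, —, —, 928, 141, 238, 322, 244, 778, 361, —, —, —]

2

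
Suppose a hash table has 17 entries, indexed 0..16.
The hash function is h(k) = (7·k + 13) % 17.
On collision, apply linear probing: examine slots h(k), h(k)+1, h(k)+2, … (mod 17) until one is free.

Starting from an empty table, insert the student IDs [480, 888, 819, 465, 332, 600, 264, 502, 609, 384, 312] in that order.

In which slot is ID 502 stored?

480 hashes to 7; slot 7 is free → place at 7.
888 hashes to 7; 7 taken → place at 8.
819 hashes to 0; slot 0 is free → place at 0.
465 hashes to 4; slot 4 is free → place at 4.
332 hashes to 8; 8 taken → place at 9.
600 hashes to 14; slot 14 is free → place at 14.
264 hashes to 8; 8,9 taken → place at 10.
502 hashes to 8; 8,9,10 taken → place at 11.
609 hashes to 9; 9,10,11 taken → place at 12.
384 hashes to 15; slot 15 is free → place at 15.
312 hashes to 4; 4 taken → place at 5.
Table: [819, -, -, -, 465, 312, -, 480, 888, 332, 264, 502, 609, -, 600, 384, -]

11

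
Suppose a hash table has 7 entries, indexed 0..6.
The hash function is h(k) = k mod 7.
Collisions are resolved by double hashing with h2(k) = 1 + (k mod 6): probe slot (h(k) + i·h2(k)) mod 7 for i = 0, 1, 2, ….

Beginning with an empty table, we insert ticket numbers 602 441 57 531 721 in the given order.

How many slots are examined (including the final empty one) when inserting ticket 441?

2

602 hashes to 0; slot 0 is free => place at 0.
441 hashes to 0, h2=4; 0 taken => place at 4.
57 hashes to 1; slot 1 is free => place at 1.
531 hashes to 6; slot 6 is free => place at 6.
721 hashes to 0, h2=2; 0 taken => place at 2.
Table: [602, 57, 721, _, 441, _, 531]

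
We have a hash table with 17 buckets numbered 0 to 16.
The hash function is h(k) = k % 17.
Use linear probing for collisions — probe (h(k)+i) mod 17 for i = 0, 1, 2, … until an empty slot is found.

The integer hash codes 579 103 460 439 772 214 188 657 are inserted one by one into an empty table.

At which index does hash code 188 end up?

4

Insert 579: h=1, slot 1 empty => index 1.
Insert 103: h=1, slot 1 occupied => index 2.
Insert 460: h=1, slots 1,2 occupied => index 3.
Insert 439: h=14, slot 14 empty => index 14.
Insert 772: h=7, slot 7 empty => index 7.
Insert 214: h=10, slot 10 empty => index 10.
Insert 188: h=1, slots 1,2,3 occupied => index 4.
Insert 657: h=11, slot 11 empty => index 11.
Table: [_, 579, 103, 460, 188, _, _, 772, _, _, 214, 657, _, _, 439, _, _]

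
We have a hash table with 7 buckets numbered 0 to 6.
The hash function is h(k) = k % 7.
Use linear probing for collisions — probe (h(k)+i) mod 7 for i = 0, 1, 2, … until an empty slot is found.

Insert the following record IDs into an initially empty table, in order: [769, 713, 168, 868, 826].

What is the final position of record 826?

3

769 hashes to 6; slot 6 is free => place at 6.
713 hashes to 6; 6 taken => place at 0.
168 hashes to 0; 0 taken => place at 1.
868 hashes to 0; 0,1 taken => place at 2.
826 hashes to 0; 0,1,2 taken => place at 3.
Table: [713, 168, 868, 826, -, -, 769]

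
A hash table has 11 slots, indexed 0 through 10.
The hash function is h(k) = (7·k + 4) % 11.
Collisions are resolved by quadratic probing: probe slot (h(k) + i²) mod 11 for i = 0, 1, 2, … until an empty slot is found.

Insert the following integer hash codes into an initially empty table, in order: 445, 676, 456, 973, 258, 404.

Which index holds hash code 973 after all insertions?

4

445: h=6 -> slot 6
676: h=6, probe 6,7 -> slot 7
456: h=6, probe 6,7,10 -> slot 10
973: h=6, probe 6,7,10,4 -> slot 4
258: h=6, probe 6,7,10,4,0 -> slot 0
404: h=5 -> slot 5
Table: [258, —, —, —, 973, 404, 445, 676, —, —, 456]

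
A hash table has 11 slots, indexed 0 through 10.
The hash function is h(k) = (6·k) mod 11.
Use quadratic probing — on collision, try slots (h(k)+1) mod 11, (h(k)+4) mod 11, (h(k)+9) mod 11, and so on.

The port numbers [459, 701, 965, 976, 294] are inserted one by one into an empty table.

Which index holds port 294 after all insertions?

9

459 hashes to 4; slot 4 is free => place at 4.
701 hashes to 4; 4 taken => place at 5.
965 hashes to 4; 4,5 taken => place at 8.
976 hashes to 4; 4,5,8 taken => place at 2.
294 hashes to 4; 4,5,8,2 taken => place at 9.
Table: [_, _, 976, _, 459, 701, _, _, 965, 294, _]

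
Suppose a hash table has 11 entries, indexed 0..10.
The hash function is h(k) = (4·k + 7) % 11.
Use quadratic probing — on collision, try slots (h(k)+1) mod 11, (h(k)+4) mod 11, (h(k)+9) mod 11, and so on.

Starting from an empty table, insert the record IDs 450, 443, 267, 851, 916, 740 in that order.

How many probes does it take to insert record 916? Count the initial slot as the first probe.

Insert 450: h=3, slot 3 empty -> index 3.
Insert 443: h=8, slot 8 empty -> index 8.
Insert 267: h=8, slot 8 occupied -> index 9.
Insert 851: h=1, slot 1 empty -> index 1.
Insert 916: h=8, slots 8,9,1 occupied -> index 6.
Insert 740: h=8, slots 8,9,1,6 occupied -> index 2.
Table: [—, 851, 740, 450, —, —, 916, —, 443, 267, —]

4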